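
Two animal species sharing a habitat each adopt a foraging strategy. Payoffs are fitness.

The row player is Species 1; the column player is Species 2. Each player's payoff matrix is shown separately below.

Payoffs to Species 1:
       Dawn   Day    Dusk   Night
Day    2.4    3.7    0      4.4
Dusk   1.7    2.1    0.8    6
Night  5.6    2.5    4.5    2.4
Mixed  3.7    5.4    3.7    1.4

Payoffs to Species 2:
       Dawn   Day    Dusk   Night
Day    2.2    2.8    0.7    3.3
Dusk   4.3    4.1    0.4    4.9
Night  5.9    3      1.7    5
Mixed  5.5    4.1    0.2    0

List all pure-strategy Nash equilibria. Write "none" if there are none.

Species 1 against Dawn: payoffs 2.4, 1.7, 5.6, 3.7 → best response Night.
Species 1 against Day: payoffs 3.7, 2.1, 2.5, 5.4 → best response Mixed.
Species 1 against Dusk: payoffs 0, 0.8, 4.5, 3.7 → best response Night.
Species 1 against Night: payoffs 4.4, 6, 2.4, 1.4 → best response Dusk.
Species 2 against Day: payoffs 2.2, 2.8, 0.7, 3.3 → best response Night.
Species 2 against Dusk: payoffs 4.3, 4.1, 0.4, 4.9 → best response Night.
Species 2 against Night: payoffs 5.9, 3, 1.7, 5 → best response Dawn.
Species 2 against Mixed: payoffs 5.5, 4.1, 0.2, 0 → best response Dawn.
Mutual best responses: (Dusk, Night); (Night, Dawn).

(Dusk, Night), (Night, Dawn)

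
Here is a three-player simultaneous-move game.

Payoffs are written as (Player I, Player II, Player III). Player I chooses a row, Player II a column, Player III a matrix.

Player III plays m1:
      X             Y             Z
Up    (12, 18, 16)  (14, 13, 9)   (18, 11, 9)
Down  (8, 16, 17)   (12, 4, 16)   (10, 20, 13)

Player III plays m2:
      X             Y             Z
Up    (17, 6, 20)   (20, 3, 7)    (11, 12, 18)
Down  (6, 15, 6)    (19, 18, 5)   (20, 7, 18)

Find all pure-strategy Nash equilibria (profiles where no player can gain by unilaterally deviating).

For each player, find the best response to each opponent profile; mutual best responses are the pure NE.
Player I against (X, m1): payoffs 12, 8 → best response Up.
Player I against (X, m2): payoffs 17, 6 → best response Up.
Player I against (Y, m1): payoffs 14, 12 → best response Up.
Player I against (Y, m2): payoffs 20, 19 → best response Up.
Player I against (Z, m1): payoffs 18, 10 → best response Up.
Player I against (Z, m2): payoffs 11, 20 → best response Down.
Player II against (Up, m1): payoffs 18, 13, 11 → best response X.
Player II against (Up, m2): payoffs 6, 3, 12 → best response Z.
Player II against (Down, m1): payoffs 16, 4, 20 → best response Z.
Player II against (Down, m2): payoffs 15, 18, 7 → best response Y.
Player III against (Up, X): payoffs 16, 20 → best response m2.
Player III against (Up, Y): payoffs 9, 7 → best response m1.
Player III against (Up, Z): payoffs 9, 18 → best response m2.
Player III against (Down, X): payoffs 17, 6 → best response m1.
Player III against (Down, Y): payoffs 16, 5 → best response m1.
Player III against (Down, Z): payoffs 13, 18 → best response m2.
No profile is a mutual best response for all players.

This game has no pure Nash equilibrium.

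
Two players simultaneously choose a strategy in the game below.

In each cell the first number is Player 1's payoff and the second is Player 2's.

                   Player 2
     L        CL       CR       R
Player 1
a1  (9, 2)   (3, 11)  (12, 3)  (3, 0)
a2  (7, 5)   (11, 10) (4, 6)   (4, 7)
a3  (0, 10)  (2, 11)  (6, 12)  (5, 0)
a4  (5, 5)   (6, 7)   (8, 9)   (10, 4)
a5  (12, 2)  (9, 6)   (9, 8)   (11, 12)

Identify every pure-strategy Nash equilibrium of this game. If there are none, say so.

For each player, find the best response to each opponent profile; mutual best responses are the pure NE.
Player 1 against L: payoffs 9, 7, 0, 5, 12 → best response a5.
Player 1 against CL: payoffs 3, 11, 2, 6, 9 → best response a2.
Player 1 against CR: payoffs 12, 4, 6, 8, 9 → best response a1.
Player 1 against R: payoffs 3, 4, 5, 10, 11 → best response a5.
Player 2 against a1: payoffs 2, 11, 3, 0 → best response CL.
Player 2 against a2: payoffs 5, 10, 6, 7 → best response CL.
Player 2 against a3: payoffs 10, 11, 12, 0 → best response CR.
Player 2 against a4: payoffs 5, 7, 9, 4 → best response CR.
Player 2 against a5: payoffs 2, 6, 8, 12 → best response R.
Mutual best responses: (a2, CL); (a5, R).

(a2, CL), (a5, R)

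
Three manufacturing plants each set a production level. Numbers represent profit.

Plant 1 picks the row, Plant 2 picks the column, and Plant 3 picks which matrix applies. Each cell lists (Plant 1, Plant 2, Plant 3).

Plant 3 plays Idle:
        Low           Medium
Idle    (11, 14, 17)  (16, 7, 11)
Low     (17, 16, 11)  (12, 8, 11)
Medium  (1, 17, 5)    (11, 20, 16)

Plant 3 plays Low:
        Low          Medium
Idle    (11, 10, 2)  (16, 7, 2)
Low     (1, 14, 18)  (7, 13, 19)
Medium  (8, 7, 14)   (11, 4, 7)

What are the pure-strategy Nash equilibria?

This game has no pure Nash equilibrium.

Plant 1 against (Low, Idle): payoffs 11, 17, 1 → best response Low.
Plant 1 against (Low, Low): payoffs 11, 1, 8 → best response Idle.
Plant 1 against (Medium, Idle): payoffs 16, 12, 11 → best response Idle.
Plant 1 against (Medium, Low): payoffs 16, 7, 11 → best response Idle.
Plant 2 against (Idle, Idle): payoffs 14, 7 → best response Low.
Plant 2 against (Idle, Low): payoffs 10, 7 → best response Low.
Plant 2 against (Low, Idle): payoffs 16, 8 → best response Low.
Plant 2 against (Low, Low): payoffs 14, 13 → best response Low.
Plant 2 against (Medium, Idle): payoffs 17, 20 → best response Medium.
Plant 2 against (Medium, Low): payoffs 7, 4 → best response Low.
Plant 3 against (Idle, Low): payoffs 17, 2 → best response Idle.
Plant 3 against (Idle, Medium): payoffs 11, 2 → best response Idle.
Plant 3 against (Low, Low): payoffs 11, 18 → best response Low.
Plant 3 against (Low, Medium): payoffs 11, 19 → best response Low.
Plant 3 against (Medium, Low): payoffs 5, 14 → best response Low.
Plant 3 against (Medium, Medium): payoffs 16, 7 → best response Idle.
No profile is a mutual best response for all players.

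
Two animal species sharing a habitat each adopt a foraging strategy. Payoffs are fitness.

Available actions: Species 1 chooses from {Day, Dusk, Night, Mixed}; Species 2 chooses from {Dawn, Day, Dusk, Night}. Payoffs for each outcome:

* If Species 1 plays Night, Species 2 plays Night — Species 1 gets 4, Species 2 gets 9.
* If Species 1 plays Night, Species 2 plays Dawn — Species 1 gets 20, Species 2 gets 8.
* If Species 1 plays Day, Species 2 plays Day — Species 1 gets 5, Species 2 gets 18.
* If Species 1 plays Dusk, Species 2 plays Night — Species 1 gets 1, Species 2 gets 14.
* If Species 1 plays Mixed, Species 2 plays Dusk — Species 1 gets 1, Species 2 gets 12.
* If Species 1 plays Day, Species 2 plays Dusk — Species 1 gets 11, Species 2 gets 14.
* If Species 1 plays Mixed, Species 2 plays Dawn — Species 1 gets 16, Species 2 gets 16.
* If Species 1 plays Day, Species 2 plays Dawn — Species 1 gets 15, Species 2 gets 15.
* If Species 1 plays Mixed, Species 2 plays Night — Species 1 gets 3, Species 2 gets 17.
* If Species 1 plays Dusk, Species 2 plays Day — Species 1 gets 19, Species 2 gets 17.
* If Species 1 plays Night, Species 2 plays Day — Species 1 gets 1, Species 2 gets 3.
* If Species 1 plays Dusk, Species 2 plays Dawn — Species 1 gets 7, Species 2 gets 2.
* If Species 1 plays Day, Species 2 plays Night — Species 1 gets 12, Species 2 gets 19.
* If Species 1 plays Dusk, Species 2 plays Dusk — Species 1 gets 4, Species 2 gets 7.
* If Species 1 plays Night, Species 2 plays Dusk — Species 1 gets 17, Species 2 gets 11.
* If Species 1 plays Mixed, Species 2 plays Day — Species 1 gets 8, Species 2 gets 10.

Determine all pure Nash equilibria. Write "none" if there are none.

Pure-strategy Nash equilibria: (Day, Night), (Dusk, Day), (Night, Dusk)

Species 1 against Dawn: payoffs 15, 7, 20, 16 → best response Night.
Species 1 against Day: payoffs 5, 19, 1, 8 → best response Dusk.
Species 1 against Dusk: payoffs 11, 4, 17, 1 → best response Night.
Species 1 against Night: payoffs 12, 1, 4, 3 → best response Day.
Species 2 against Day: payoffs 15, 18, 14, 19 → best response Night.
Species 2 against Dusk: payoffs 2, 17, 7, 14 → best response Day.
Species 2 against Night: payoffs 8, 3, 11, 9 → best response Dusk.
Species 2 against Mixed: payoffs 16, 10, 12, 17 → best response Night.
Mutual best responses: (Day, Night); (Dusk, Day); (Night, Dusk).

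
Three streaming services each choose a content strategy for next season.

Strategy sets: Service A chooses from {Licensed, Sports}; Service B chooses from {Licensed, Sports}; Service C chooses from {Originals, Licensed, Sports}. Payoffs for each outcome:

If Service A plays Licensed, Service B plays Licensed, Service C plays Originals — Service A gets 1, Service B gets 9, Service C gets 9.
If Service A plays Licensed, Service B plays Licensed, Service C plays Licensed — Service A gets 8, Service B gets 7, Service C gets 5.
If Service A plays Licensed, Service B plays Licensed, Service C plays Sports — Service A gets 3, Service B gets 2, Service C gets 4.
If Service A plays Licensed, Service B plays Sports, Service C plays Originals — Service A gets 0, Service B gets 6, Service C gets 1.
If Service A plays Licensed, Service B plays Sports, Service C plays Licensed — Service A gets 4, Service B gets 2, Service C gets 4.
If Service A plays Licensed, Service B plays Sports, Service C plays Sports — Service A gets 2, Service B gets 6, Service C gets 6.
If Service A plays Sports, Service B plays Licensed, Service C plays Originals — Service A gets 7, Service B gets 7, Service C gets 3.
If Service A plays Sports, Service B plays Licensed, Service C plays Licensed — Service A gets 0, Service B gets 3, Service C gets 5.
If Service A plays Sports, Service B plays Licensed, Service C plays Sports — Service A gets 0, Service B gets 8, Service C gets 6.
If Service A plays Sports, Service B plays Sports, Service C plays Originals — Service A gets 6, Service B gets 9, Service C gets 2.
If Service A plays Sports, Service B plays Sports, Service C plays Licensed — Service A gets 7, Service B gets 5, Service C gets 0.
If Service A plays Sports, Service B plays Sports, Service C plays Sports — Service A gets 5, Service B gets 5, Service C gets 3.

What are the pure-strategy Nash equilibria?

Check each profile: it is a Nash equilibrium iff no player can strictly gain by switching unilaterally.
(Licensed, Licensed, Originals): Service A can switch to Sports (1 → 7). Not NE.
(Licensed, Licensed, Licensed): Service C can switch to Originals (5 → 9). Not NE.
(Licensed, Licensed, Sports): Service B can switch to Sports (2 → 6). Not NE.
(Licensed, Sports, Originals): Service A can switch to Sports (0 → 6). Not NE.
(Licensed, Sports, Licensed): Service A can switch to Sports (4 → 7). Not NE.
(Licensed, Sports, Sports): Service A can switch to Sports (2 → 5). Not NE.
(Sports, Licensed, Originals): Service B can switch to Sports (7 → 9). Not NE.
(Sports, Licensed, Licensed): Service A can switch to Licensed (0 → 8). Not NE.
(Sports, Licensed, Sports): Service A can switch to Licensed (0 → 3). Not NE.
(Sports, Sports, Originals): Service C can switch to Sports (2 → 3). Not NE.
(Sports, Sports, Licensed): Service C can switch to Originals (0 → 2). Not NE.
(Sports, Sports, Sports): Service B can switch to Licensed (5 → 8). Not NE.

No pure-strategy Nash equilibrium.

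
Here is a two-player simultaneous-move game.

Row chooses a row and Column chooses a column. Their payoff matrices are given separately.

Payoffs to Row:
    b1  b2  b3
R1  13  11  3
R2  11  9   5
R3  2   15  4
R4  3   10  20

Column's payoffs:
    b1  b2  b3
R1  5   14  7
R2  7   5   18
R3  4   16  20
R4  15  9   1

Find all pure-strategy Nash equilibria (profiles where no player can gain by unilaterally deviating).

none

(R1, b1): Column can switch to b2 (5 → 14). Not NE.
(R1, b2): Row can switch to R3 (11 → 15). Not NE.
(R1, b3): Row can switch to R2 (3 → 5). Not NE.
(R2, b1): Row can switch to R1 (11 → 13). Not NE.
(R2, b2): Row can switch to R1 (9 → 11). Not NE.
(R2, b3): Row can switch to R4 (5 → 20). Not NE.
(R3, b1): Row can switch to R1 (2 → 13). Not NE.
(R3, b2): Column can switch to b3 (16 → 20). Not NE.
(The remaining 4 profiles each have a profitable deviation by the same check.)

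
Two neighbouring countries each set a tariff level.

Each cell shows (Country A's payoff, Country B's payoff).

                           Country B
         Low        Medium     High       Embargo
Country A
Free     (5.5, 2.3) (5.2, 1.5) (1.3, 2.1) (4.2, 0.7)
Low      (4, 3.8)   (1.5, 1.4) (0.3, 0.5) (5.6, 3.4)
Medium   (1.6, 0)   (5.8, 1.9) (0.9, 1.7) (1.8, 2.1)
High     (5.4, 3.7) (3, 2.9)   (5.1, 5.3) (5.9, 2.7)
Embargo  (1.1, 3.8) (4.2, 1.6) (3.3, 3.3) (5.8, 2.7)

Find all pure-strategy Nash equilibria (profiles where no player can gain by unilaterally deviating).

(Free, Low): Country A gets 5.5, best alternative 5.4; Country B gets 2.3, best alternative 2.1. No profitable deviation — NE.
(Free, Medium): Country A can switch to Medium (5.2 → 5.8). Not NE.
(Free, High): Country A can switch to High (1.3 → 5.1). Not NE.
(Free, Embargo): Country A can switch to Low (4.2 → 5.6). Not NE.
(Low, Low): Country A can switch to Free (4 → 5.5). Not NE.
(Low, Medium): Country A can switch to Free (1.5 → 5.2). Not NE.
(Low, High): Country A can switch to Free (0.3 → 1.3). Not NE.
(Low, Embargo): Country A can switch to High (5.6 → 5.9). Not NE.
(Medium, Low): Country A can switch to Free (1.6 → 5.5). Not NE.
(Medium, Medium): Country B can switch to Embargo (1.9 → 2.1). Not NE.
(Medium, High): Country A can switch to Free (0.9 → 1.3). Not NE.
(Medium, Embargo): Country A can switch to Free (1.8 → 4.2). Not NE.
(High, Low): Country A can switch to Free (5.4 → 5.5). Not NE.
(High, High): Country A gets 5.1, best alternative 3.3; Country B gets 5.3, best alternative 3.7. No profitable deviation — NE.
(The remaining 6 profiles each have a profitable deviation by the same check.)

(Free, Low) and (High, High)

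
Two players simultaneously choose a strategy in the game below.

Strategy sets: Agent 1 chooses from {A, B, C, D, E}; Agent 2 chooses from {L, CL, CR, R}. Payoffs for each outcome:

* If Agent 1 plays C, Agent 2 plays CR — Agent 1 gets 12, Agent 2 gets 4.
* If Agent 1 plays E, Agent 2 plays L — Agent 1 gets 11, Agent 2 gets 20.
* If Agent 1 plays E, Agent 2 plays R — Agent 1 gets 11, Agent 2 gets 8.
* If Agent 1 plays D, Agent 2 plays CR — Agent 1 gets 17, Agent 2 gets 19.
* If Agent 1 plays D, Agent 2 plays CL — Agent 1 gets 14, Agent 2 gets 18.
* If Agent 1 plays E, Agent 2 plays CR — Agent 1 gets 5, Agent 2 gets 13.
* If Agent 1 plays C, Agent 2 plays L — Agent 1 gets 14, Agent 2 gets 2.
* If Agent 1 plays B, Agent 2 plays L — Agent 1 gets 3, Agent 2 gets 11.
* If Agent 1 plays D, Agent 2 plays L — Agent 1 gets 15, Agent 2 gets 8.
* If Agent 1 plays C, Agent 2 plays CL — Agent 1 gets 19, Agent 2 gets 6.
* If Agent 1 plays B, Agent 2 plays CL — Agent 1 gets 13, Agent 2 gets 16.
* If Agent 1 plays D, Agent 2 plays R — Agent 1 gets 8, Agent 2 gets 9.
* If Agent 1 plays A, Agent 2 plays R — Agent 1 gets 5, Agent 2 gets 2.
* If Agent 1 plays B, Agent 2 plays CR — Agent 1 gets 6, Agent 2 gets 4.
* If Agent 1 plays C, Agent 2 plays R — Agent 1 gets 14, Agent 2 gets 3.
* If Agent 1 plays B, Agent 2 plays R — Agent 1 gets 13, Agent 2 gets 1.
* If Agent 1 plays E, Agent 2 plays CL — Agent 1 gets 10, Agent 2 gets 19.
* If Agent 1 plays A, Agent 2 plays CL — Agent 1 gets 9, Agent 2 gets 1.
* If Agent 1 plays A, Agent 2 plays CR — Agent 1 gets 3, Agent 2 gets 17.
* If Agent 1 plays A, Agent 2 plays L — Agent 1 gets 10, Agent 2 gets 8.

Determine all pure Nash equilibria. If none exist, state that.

The pure Nash equilibria are (C, CL), (D, CR).

For each strategy profile, look for a profitable unilateral deviation.
(A, L): Agent 1 can switch to C (10 → 14). Not NE.
(A, CL): Agent 1 can switch to B (9 → 13). Not NE.
(A, CR): Agent 1 can switch to B (3 → 6). Not NE.
(A, R): Agent 1 can switch to B (5 → 13). Not NE.
(B, L): Agent 1 can switch to A (3 → 10). Not NE.
(B, CL): Agent 1 can switch to C (13 → 19). Not NE.
(B, CR): Agent 1 can switch to C (6 → 12). Not NE.
(B, R): Agent 1 can switch to C (13 → 14). Not NE.
(C, L): Agent 1 can switch to D (14 → 15). Not NE.
(C, CL): Agent 1 gets 19, best alternative 14; Agent 2 gets 6, best alternative 4. No profitable deviation — NE.
(C, CR): Agent 1 can switch to D (12 → 17). Not NE.
(C, R): Agent 2 can switch to CL (3 → 6). Not NE.
(D, L): Agent 2 can switch to CL (8 → 18). Not NE.
(D, CR): Agent 1 gets 17, best alternative 12; Agent 2 gets 19, best alternative 18. No profitable deviation — NE.
(The remaining 6 profiles each have a profitable deviation by the same check.)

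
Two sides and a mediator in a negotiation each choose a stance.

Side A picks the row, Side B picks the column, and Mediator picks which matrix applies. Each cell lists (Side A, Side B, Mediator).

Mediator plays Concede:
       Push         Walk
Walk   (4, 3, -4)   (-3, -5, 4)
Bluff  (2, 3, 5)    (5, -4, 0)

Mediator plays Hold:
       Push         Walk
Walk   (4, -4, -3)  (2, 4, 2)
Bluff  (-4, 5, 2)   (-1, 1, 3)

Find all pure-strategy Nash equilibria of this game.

This game has no pure Nash equilibrium.

Mark each player's best response to every combination of opponents' strategies; a profile where every player is best-responding is a pure Nash equilibrium.
Side A against (Push, Concede): payoffs 4, 2 → best response Walk.
Side A against (Push, Hold): payoffs 4, -4 → best response Walk.
Side A against (Walk, Concede): payoffs -3, 5 → best response Bluff.
Side A against (Walk, Hold): payoffs 2, -1 → best response Walk.
Side B against (Walk, Concede): payoffs 3, -5 → best response Push.
Side B against (Walk, Hold): payoffs -4, 4 → best response Walk.
Side B against (Bluff, Concede): payoffs 3, -4 → best response Push.
Side B against (Bluff, Hold): payoffs 5, 1 → best response Push.
Mediator against (Walk, Push): payoffs -4, -3 → best response Hold.
Mediator against (Walk, Walk): payoffs 4, 2 → best response Concede.
Mediator against (Bluff, Push): payoffs 5, 2 → best response Concede.
Mediator against (Bluff, Walk): payoffs 0, 3 → best response Hold.
No profile is a mutual best response for all players.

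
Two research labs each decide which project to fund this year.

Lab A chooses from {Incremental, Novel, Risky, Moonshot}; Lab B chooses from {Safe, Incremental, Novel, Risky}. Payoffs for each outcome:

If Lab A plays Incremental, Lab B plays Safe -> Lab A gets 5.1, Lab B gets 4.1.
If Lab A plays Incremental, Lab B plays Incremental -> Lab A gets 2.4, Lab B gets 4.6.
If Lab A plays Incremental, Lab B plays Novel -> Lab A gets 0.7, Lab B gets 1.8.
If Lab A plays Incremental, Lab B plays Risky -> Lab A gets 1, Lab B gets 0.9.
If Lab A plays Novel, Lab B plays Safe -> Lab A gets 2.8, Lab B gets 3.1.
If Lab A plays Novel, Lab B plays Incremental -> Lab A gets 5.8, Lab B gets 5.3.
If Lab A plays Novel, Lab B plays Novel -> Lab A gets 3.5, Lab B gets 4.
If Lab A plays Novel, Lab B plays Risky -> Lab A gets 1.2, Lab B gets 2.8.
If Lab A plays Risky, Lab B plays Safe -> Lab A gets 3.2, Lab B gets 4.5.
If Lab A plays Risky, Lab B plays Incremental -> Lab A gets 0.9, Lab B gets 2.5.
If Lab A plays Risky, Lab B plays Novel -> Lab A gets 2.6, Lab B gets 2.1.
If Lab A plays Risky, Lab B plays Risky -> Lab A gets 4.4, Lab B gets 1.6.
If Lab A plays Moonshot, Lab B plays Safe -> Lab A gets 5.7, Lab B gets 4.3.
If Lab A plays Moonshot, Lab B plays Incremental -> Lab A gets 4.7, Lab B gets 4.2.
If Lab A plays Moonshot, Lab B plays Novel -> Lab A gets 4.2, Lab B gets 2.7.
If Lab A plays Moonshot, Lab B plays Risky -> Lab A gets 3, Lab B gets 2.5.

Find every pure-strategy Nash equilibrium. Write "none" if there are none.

(Incremental, Safe): Lab A can switch to Moonshot (5.1 → 5.7). Not NE.
(Incremental, Incremental): Lab A can switch to Novel (2.4 → 5.8). Not NE.
(Incremental, Novel): Lab A can switch to Novel (0.7 → 3.5). Not NE.
(Incremental, Risky): Lab A can switch to Novel (1 → 1.2). Not NE.
(Novel, Safe): Lab A can switch to Incremental (2.8 → 5.1). Not NE.
(Novel, Incremental): Lab A gets 5.8, best alternative 4.7; Lab B gets 5.3, best alternative 4. No profitable deviation — NE.
(Novel, Novel): Lab A can switch to Moonshot (3.5 → 4.2). Not NE.
(Novel, Risky): Lab A can switch to Risky (1.2 → 4.4). Not NE.
(Risky, Safe): Lab A can switch to Incremental (3.2 → 5.1). Not NE.
(Risky, Incremental): Lab A can switch to Incremental (0.9 → 2.4). Not NE.
(Risky, Novel): Lab A can switch to Novel (2.6 → 3.5). Not NE.
(Moonshot, Safe): Lab A gets 5.7, best alternative 5.1; Lab B gets 4.3, best alternative 4.2. No profitable deviation — NE.
(The remaining 4 profiles each have a profitable deviation by the same check.)

(Novel, Incremental), (Moonshot, Safe)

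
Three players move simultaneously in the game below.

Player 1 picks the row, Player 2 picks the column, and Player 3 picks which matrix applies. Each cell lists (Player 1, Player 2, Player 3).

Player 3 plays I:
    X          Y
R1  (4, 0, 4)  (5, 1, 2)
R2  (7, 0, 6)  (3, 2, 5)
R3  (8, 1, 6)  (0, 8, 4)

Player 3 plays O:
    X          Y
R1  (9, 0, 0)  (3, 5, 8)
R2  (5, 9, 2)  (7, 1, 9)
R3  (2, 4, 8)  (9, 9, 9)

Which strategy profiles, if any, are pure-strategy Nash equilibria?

(R3, Y, O)

Player 1 against (X, I): payoffs 4, 7, 8 → best response R3.
Player 1 against (X, O): payoffs 9, 5, 2 → best response R1.
Player 1 against (Y, I): payoffs 5, 3, 0 → best response R1.
Player 1 against (Y, O): payoffs 3, 7, 9 → best response R3.
Player 2 against (R1, I): payoffs 0, 1 → best response Y.
Player 2 against (R1, O): payoffs 0, 5 → best response Y.
Player 2 against (R2, I): payoffs 0, 2 → best response Y.
Player 2 against (R2, O): payoffs 9, 1 → best response X.
Player 2 against (R3, I): payoffs 1, 8 → best response Y.
Player 2 against (R3, O): payoffs 4, 9 → best response Y.
Player 3 against (R1, X): payoffs 4, 0 → best response I.
Player 3 against (R1, Y): payoffs 2, 8 → best response O.
Player 3 against (R2, X): payoffs 6, 2 → best response I.
Player 3 against (R2, Y): payoffs 5, 9 → best response O.
Player 3 against (R3, X): payoffs 6, 8 → best response O.
Player 3 against (R3, Y): payoffs 4, 9 → best response O.
Mutual best responses: (R3, Y, O).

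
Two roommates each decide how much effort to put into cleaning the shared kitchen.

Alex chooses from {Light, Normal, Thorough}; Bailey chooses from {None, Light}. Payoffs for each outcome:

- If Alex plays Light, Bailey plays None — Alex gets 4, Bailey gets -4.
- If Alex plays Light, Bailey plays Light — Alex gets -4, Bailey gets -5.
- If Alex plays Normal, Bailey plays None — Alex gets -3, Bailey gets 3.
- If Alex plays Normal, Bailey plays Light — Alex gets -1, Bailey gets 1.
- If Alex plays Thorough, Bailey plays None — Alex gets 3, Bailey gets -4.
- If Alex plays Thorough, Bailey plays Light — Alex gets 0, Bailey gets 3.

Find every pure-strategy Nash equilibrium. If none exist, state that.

Alex against None: payoffs 4, -3, 3 → best response Light.
Alex against Light: payoffs -4, -1, 0 → best response Thorough.
Bailey against Light: payoffs -4, -5 → best response None.
Bailey against Normal: payoffs 3, 1 → best response None.
Bailey against Thorough: payoffs -4, 3 → best response Light.
Mutual best responses: (Light, None); (Thorough, Light).

(Light, None) and (Thorough, Light)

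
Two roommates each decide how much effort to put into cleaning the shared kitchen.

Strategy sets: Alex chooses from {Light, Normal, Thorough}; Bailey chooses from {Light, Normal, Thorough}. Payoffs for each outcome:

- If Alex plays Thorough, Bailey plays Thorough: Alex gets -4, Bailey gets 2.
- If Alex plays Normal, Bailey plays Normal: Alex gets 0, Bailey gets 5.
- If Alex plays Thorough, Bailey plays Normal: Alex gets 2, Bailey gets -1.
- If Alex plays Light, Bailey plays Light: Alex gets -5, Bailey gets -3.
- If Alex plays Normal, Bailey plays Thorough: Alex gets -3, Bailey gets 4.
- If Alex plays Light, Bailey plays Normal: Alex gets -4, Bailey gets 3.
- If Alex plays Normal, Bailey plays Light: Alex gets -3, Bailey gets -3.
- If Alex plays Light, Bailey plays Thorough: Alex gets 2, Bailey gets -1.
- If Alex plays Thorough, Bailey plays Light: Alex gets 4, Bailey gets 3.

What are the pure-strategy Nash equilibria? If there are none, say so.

The unique pure-strategy Nash equilibrium is (Thorough, Light).

Alex against Light: payoffs -5, -3, 4 → best response Thorough.
Alex against Normal: payoffs -4, 0, 2 → best response Thorough.
Alex against Thorough: payoffs 2, -3, -4 → best response Light.
Bailey against Light: payoffs -3, 3, -1 → best response Normal.
Bailey against Normal: payoffs -3, 5, 4 → best response Normal.
Bailey against Thorough: payoffs 3, -1, 2 → best response Light.
Mutual best responses: (Thorough, Light).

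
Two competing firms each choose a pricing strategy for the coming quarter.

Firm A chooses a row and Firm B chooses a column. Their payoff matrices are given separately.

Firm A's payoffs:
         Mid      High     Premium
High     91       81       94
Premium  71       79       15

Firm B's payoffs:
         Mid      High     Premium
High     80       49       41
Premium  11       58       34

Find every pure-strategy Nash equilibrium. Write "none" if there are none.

Pure NE: (High, Mid)

(High, Mid): Firm A gets 91, best alternative 71; Firm B gets 80, best alternative 49. No profitable deviation — NE.
(High, High): Firm B can switch to Mid (49 → 80). Not NE.
(High, Premium): Firm B can switch to Mid (41 → 80). Not NE.
(Premium, Mid): Firm A can switch to High (71 → 91). Not NE.
(Premium, High): Firm A can switch to High (79 → 81). Not NE.
(Premium, Premium): Firm A can switch to High (15 → 94). Not NE.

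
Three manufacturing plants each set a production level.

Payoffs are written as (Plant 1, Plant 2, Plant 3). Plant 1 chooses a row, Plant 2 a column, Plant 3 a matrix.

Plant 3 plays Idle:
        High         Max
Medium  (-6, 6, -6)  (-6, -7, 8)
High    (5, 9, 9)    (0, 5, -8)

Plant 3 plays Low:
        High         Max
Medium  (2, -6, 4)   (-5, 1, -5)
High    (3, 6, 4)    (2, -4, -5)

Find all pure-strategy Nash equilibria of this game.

Plant 1 against (High, Idle): payoffs -6, 5 → best response High.
Plant 1 against (High, Low): payoffs 2, 3 → best response High.
Plant 1 against (Max, Idle): payoffs -6, 0 → best response High.
Plant 1 against (Max, Low): payoffs -5, 2 → best response High.
Plant 2 against (Medium, Idle): payoffs 6, -7 → best response High.
Plant 2 against (Medium, Low): payoffs -6, 1 → best response Max.
Plant 2 against (High, Idle): payoffs 9, 5 → best response High.
Plant 2 against (High, Low): payoffs 6, -4 → best response High.
Plant 3 against (Medium, High): payoffs -6, 4 → best response Low.
Plant 3 against (Medium, Max): payoffs 8, -5 → best response Idle.
Plant 3 against (High, High): payoffs 9, 4 → best response Idle.
Plant 3 against (High, Max): payoffs -8, -5 → best response Low.
Mutual best responses: (High, High, Idle).

Pure NE: (High, High, Idle)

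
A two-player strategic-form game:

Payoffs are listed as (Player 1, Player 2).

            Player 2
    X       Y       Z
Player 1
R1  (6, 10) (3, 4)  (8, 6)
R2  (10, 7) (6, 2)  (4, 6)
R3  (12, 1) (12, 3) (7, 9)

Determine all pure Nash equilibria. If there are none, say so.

none

(R1, X): Player 1 can switch to R2 (6 → 10). Not NE.
(R1, Y): Player 1 can switch to R2 (3 → 6). Not NE.
(R1, Z): Player 2 can switch to X (6 → 10). Not NE.
(R2, X): Player 1 can switch to R3 (10 → 12). Not NE.
(R2, Y): Player 1 can switch to R3 (6 → 12). Not NE.
(R2, Z): Player 1 can switch to R1 (4 → 8). Not NE.
(R3, X): Player 2 can switch to Y (1 → 3). Not NE.
(R3, Y): Player 2 can switch to Z (3 → 9). Not NE.
(The remaining 1 profile has a profitable deviation by the same check.)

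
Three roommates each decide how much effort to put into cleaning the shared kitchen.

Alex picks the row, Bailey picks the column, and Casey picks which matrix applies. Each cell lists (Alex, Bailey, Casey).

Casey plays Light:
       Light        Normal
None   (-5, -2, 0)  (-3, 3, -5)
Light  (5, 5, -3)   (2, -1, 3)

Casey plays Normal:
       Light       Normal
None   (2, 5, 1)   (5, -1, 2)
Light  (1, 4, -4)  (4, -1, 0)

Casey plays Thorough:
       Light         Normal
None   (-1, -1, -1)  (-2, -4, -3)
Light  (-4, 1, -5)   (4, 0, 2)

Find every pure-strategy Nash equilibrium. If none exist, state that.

For each player, find the best response to each opponent profile; mutual best responses are the pure NE.
Alex against (Light, Light): payoffs -5, 5 → best response Light.
Alex against (Light, Normal): payoffs 2, 1 → best response None.
Alex against (Light, Thorough): payoffs -1, -4 → best response None.
Alex against (Normal, Light): payoffs -3, 2 → best response Light.
Alex against (Normal, Normal): payoffs 5, 4 → best response None.
Alex against (Normal, Thorough): payoffs -2, 4 → best response Light.
Bailey against (None, Light): payoffs -2, 3 → best response Normal.
Bailey against (None, Normal): payoffs 5, -1 → best response Light.
Bailey against (None, Thorough): payoffs -1, -4 → best response Light.
Bailey against (Light, Light): payoffs 5, -1 → best response Light.
Bailey against (Light, Normal): payoffs 4, -1 → best response Light.
Bailey against (Light, Thorough): payoffs 1, 0 → best response Light.
Casey against (None, Light): payoffs 0, 1, -1 → best response Normal.
Casey against (None, Normal): payoffs -5, 2, -3 → best response Normal.
Casey against (Light, Light): payoffs -3, -4, -5 → best response Light.
Casey against (Light, Normal): payoffs 3, 0, 2 → best response Light.
Mutual best responses: (None, Light, Normal); (Light, Light, Light).

The pure Nash equilibria are (None, Light, Normal); (Light, Light, Light).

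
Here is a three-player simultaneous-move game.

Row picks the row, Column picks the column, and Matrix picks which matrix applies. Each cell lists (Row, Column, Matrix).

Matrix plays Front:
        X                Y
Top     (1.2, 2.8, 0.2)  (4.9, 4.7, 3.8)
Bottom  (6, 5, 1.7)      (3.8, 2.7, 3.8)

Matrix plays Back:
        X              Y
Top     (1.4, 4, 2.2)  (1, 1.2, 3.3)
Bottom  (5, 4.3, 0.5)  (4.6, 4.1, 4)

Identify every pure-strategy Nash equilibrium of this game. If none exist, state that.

(Top, X, Front): Row can switch to Bottom (1.2 → 6). Not NE.
(Top, X, Back): Row can switch to Bottom (1.4 → 5). Not NE.
(Top, Y, Front): Row gets 4.9, best alternative 3.8; Column gets 4.7, best alternative 2.8; Matrix gets 3.8, best alternative 3.3. No profitable deviation — NE.
(Top, Y, Back): Row can switch to Bottom (1 → 4.6). Not NE.
(Bottom, X, Front): Row gets 6, best alternative 1.2; Column gets 5, best alternative 2.7; Matrix gets 1.7, best alternative 0.5. No profitable deviation — NE.
(Bottom, X, Back): Matrix can switch to Front (0.5 → 1.7). Not NE.
(Bottom, Y, Front): Row can switch to Top (3.8 → 4.9). Not NE.
(Bottom, Y, Back): Column can switch to X (4.1 → 4.3). Not NE.

(Top, Y, Front), (Bottom, X, Front)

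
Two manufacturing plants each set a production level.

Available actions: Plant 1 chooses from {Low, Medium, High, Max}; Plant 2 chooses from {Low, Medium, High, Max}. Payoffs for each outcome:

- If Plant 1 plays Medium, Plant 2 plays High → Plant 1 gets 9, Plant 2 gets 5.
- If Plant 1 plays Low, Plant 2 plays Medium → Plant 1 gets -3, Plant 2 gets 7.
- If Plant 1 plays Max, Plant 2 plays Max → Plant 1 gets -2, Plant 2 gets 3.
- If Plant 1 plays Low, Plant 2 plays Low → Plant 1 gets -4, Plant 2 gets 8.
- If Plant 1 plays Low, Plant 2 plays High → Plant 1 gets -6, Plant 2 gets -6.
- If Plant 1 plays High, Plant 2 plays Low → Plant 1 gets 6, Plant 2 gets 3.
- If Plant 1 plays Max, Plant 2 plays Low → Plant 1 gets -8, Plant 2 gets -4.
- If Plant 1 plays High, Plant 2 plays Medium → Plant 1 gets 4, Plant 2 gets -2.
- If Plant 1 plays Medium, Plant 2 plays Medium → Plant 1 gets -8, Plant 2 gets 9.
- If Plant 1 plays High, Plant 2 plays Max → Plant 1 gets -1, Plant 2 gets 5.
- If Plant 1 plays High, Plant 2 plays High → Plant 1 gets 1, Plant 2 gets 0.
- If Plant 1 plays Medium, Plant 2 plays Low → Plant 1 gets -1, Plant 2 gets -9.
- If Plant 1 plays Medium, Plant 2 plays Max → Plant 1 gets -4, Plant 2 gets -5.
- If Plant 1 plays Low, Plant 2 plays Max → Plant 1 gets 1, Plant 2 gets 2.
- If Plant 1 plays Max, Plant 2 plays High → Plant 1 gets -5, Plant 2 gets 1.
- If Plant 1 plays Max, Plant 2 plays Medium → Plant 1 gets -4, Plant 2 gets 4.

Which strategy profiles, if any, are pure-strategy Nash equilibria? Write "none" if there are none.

This game has no pure Nash equilibrium.

(Low, Low): Plant 1 can switch to Medium (-4 → -1). Not NE.
(Low, Medium): Plant 1 can switch to High (-3 → 4). Not NE.
(Low, High): Plant 1 can switch to Medium (-6 → 9). Not NE.
(Low, Max): Plant 2 can switch to Low (2 → 8). Not NE.
(Medium, Low): Plant 1 can switch to High (-1 → 6). Not NE.
(Medium, Medium): Plant 1 can switch to Low (-8 → -3). Not NE.
(Medium, High): Plant 2 can switch to Medium (5 → 9). Not NE.
(Medium, Max): Plant 1 can switch to Low (-4 → 1). Not NE.
(High, Low): Plant 2 can switch to Max (3 → 5). Not NE.
(High, Medium): Plant 2 can switch to Low (-2 → 3). Not NE.
(High, High): Plant 1 can switch to Medium (1 → 9). Not NE.
(High, Max): Plant 1 can switch to Low (-1 → 1). Not NE.
(The remaining 4 profiles each have a profitable deviation by the same check.)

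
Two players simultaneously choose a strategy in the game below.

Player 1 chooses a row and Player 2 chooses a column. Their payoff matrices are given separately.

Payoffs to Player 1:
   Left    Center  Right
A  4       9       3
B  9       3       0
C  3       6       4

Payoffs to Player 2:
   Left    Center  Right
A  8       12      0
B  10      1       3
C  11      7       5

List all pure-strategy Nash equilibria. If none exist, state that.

(A, Left): Player 1 can switch to B (4 → 9). Not NE.
(A, Center): Player 1 gets 9, best alternative 6; Player 2 gets 12, best alternative 8. No profitable deviation — NE.
(A, Right): Player 1 can switch to C (3 → 4). Not NE.
(B, Left): Player 1 gets 9, best alternative 4; Player 2 gets 10, best alternative 3. No profitable deviation — NE.
(B, Center): Player 1 can switch to A (3 → 9). Not NE.
(B, Right): Player 1 can switch to A (0 → 3). Not NE.
(C, Left): Player 1 can switch to A (3 → 4). Not NE.
(C, Center): Player 1 can switch to A (6 → 9). Not NE.
(C, Right): Player 2 can switch to Left (5 → 11). Not NE.

(A, Center); (B, Left)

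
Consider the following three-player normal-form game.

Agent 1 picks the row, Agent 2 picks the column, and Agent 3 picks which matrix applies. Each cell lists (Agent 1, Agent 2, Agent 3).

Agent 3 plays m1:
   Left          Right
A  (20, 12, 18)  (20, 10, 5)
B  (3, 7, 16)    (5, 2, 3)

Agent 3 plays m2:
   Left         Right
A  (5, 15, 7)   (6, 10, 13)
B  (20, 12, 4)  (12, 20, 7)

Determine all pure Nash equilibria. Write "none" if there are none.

The pure Nash equilibria are (A, Left, m1), (B, Right, m2).

For each strategy profile, look for a profitable unilateral deviation.
(A, Left, m1): Agent 1 gets 20, best alternative 3; Agent 2 gets 12, best alternative 10; Agent 3 gets 18, best alternative 7. No profitable deviation — NE.
(A, Left, m2): Agent 1 can switch to B (5 → 20). Not NE.
(A, Right, m1): Agent 2 can switch to Left (10 → 12). Not NE.
(A, Right, m2): Agent 1 can switch to B (6 → 12). Not NE.
(B, Left, m1): Agent 1 can switch to A (3 → 20). Not NE.
(B, Left, m2): Agent 2 can switch to Right (12 → 20). Not NE.
(B, Right, m1): Agent 1 can switch to A (5 → 20). Not NE.
(B, Right, m2): Agent 1 gets 12, best alternative 6; Agent 2 gets 20, best alternative 12; Agent 3 gets 7, best alternative 3. No profitable deviation — NE.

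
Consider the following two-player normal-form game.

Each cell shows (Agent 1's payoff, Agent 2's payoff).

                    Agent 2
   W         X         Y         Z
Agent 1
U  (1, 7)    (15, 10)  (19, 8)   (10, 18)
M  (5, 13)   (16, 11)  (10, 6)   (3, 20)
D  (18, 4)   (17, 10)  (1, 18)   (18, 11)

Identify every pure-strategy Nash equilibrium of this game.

none

(U, W): Agent 1 can switch to M (1 → 5). Not NE.
(U, X): Agent 1 can switch to M (15 → 16). Not NE.
(U, Y): Agent 2 can switch to X (8 → 10). Not NE.
(U, Z): Agent 1 can switch to D (10 → 18). Not NE.
(M, W): Agent 1 can switch to D (5 → 18). Not NE.
(M, X): Agent 1 can switch to D (16 → 17). Not NE.
(M, Y): Agent 1 can switch to U (10 → 19). Not NE.
(M, Z): Agent 1 can switch to U (3 → 10). Not NE.
(D, W): Agent 2 can switch to X (4 → 10). Not NE.
(D, X): Agent 2 can switch to Y (10 → 18). Not NE.
(D, Y): Agent 1 can switch to U (1 → 19). Not NE.
(D, Z): Agent 2 can switch to Y (11 → 18). Not NE.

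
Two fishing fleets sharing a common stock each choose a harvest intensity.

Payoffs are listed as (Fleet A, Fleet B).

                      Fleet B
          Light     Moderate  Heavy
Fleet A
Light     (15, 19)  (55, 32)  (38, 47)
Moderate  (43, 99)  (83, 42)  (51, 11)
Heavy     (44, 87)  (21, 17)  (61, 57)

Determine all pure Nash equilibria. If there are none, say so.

The unique pure-strategy Nash equilibrium is (Heavy, Light).

Fleet A against Light: payoffs 15, 43, 44 → best response Heavy.
Fleet A against Moderate: payoffs 55, 83, 21 → best response Moderate.
Fleet A against Heavy: payoffs 38, 51, 61 → best response Heavy.
Fleet B against Light: payoffs 19, 32, 47 → best response Heavy.
Fleet B against Moderate: payoffs 99, 42, 11 → best response Light.
Fleet B against Heavy: payoffs 87, 17, 57 → best response Light.
Mutual best responses: (Heavy, Light).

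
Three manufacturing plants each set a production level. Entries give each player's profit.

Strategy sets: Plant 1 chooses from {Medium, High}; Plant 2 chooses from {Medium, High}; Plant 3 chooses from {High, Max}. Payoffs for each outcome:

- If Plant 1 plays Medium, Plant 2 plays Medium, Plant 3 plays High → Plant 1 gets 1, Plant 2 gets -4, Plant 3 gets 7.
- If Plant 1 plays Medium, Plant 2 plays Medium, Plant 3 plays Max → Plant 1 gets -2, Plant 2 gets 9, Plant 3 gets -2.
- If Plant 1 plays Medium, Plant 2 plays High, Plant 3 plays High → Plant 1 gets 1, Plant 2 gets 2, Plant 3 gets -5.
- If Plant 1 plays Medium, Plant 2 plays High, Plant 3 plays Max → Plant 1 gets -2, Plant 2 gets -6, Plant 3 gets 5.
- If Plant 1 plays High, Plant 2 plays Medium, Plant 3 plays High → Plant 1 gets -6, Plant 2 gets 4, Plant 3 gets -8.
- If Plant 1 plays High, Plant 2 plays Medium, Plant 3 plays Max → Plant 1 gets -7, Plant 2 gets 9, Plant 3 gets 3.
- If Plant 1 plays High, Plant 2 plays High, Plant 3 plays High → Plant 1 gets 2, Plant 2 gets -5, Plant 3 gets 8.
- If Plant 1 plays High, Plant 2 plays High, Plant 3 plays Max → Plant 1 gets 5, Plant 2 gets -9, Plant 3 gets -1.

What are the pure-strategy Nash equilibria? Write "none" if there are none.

There is no pure-strategy Nash equilibrium.

Check each profile: it is a Nash equilibrium iff no player can strictly gain by switching unilaterally.
(Medium, Medium, High): Plant 2 can switch to High (-4 → 2). Not NE.
(Medium, Medium, Max): Plant 3 can switch to High (-2 → 7). Not NE.
(Medium, High, High): Plant 1 can switch to High (1 → 2). Not NE.
(Medium, High, Max): Plant 1 can switch to High (-2 → 5). Not NE.
(High, Medium, High): Plant 1 can switch to Medium (-6 → 1). Not NE.
(High, Medium, Max): Plant 1 can switch to Medium (-7 → -2). Not NE.
(High, High, High): Plant 2 can switch to Medium (-5 → 4). Not NE.
(High, High, Max): Plant 2 can switch to Medium (-9 → 9). Not NE.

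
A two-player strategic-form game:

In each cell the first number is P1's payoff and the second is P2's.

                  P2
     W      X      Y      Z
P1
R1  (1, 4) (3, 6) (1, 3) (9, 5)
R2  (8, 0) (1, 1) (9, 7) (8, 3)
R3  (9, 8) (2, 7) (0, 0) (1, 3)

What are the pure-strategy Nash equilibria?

(R1, X), (R2, Y), (R3, W)

For each strategy profile, look for a profitable unilateral deviation.
(R1, W): P1 can switch to R2 (1 → 8). Not NE.
(R1, X): P1 gets 3, best alternative 2; P2 gets 6, best alternative 5. No profitable deviation — NE.
(R1, Y): P1 can switch to R2 (1 → 9). Not NE.
(R1, Z): P2 can switch to X (5 → 6). Not NE.
(R2, W): P1 can switch to R3 (8 → 9). Not NE.
(R2, X): P1 can switch to R1 (1 → 3). Not NE.
(R2, Y): P1 gets 9, best alternative 1; P2 gets 7, best alternative 3. No profitable deviation — NE.
(R2, Z): P1 can switch to R1 (8 → 9). Not NE.
(R3, W): P1 gets 9, best alternative 8; P2 gets 8, best alternative 7. No profitable deviation — NE.
(R3, X): P1 can switch to R1 (2 → 3). Not NE.
(R3, Y): P1 can switch to R1 (0 → 1). Not NE.
(The remaining 1 profile has a profitable deviation by the same check.)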